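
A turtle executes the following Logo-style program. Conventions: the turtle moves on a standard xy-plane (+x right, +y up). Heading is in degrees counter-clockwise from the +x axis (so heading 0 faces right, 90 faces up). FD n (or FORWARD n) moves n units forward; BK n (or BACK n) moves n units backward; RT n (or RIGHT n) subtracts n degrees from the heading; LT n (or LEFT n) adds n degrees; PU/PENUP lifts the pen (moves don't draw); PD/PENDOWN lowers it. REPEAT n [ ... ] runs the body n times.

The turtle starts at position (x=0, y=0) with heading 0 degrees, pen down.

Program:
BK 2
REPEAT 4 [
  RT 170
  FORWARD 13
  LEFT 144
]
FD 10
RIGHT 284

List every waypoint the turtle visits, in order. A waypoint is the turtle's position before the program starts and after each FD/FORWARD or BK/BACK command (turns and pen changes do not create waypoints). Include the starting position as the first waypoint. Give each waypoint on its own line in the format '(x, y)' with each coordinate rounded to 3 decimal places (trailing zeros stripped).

Executing turtle program step by step:
Start: pos=(0,0), heading=0, pen down
BK 2: (0,0) -> (-2,0) [heading=0, draw]
REPEAT 4 [
  -- iteration 1/4 --
  RT 170: heading 0 -> 190
  FD 13: (-2,0) -> (-14.803,-2.257) [heading=190, draw]
  LT 144: heading 190 -> 334
  -- iteration 2/4 --
  RT 170: heading 334 -> 164
  FD 13: (-14.803,-2.257) -> (-27.299,1.326) [heading=164, draw]
  LT 144: heading 164 -> 308
  -- iteration 3/4 --
  RT 170: heading 308 -> 138
  FD 13: (-27.299,1.326) -> (-36.96,10.025) [heading=138, draw]
  LT 144: heading 138 -> 282
  -- iteration 4/4 --
  RT 170: heading 282 -> 112
  FD 13: (-36.96,10.025) -> (-41.83,22.078) [heading=112, draw]
  LT 144: heading 112 -> 256
]
FD 10: (-41.83,22.078) -> (-44.249,12.375) [heading=256, draw]
RT 284: heading 256 -> 332
Final: pos=(-44.249,12.375), heading=332, 6 segment(s) drawn
Waypoints (7 total):
(0, 0)
(-2, 0)
(-14.803, -2.257)
(-27.299, 1.326)
(-36.96, 10.025)
(-41.83, 22.078)
(-44.249, 12.375)

Answer: (0, 0)
(-2, 0)
(-14.803, -2.257)
(-27.299, 1.326)
(-36.96, 10.025)
(-41.83, 22.078)
(-44.249, 12.375)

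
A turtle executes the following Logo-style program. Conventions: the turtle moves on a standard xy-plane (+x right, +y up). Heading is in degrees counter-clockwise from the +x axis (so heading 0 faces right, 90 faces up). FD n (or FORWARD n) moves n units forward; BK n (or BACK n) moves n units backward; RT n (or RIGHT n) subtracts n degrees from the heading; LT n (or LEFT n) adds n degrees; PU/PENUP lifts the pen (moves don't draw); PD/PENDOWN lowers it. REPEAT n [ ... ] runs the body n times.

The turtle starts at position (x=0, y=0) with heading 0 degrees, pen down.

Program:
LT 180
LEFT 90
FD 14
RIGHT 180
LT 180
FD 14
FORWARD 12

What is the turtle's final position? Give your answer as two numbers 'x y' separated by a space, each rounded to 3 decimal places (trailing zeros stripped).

Executing turtle program step by step:
Start: pos=(0,0), heading=0, pen down
LT 180: heading 0 -> 180
LT 90: heading 180 -> 270
FD 14: (0,0) -> (0,-14) [heading=270, draw]
RT 180: heading 270 -> 90
LT 180: heading 90 -> 270
FD 14: (0,-14) -> (0,-28) [heading=270, draw]
FD 12: (0,-28) -> (0,-40) [heading=270, draw]
Final: pos=(0,-40), heading=270, 3 segment(s) drawn

Answer: 0 -40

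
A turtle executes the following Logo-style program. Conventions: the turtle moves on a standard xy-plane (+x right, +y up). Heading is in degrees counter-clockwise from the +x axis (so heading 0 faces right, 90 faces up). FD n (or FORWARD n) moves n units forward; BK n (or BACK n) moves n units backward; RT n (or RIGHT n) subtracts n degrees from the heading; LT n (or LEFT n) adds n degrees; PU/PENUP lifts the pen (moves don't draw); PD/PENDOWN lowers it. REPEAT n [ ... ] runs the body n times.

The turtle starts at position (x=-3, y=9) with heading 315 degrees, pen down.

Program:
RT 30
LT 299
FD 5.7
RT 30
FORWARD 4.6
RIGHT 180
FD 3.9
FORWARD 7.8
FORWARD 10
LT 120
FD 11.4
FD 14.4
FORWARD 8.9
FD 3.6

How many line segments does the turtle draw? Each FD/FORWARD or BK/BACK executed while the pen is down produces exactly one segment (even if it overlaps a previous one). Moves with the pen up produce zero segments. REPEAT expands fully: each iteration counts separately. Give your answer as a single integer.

Answer: 9

Derivation:
Executing turtle program step by step:
Start: pos=(-3,9), heading=315, pen down
RT 30: heading 315 -> 285
LT 299: heading 285 -> 224
FD 5.7: (-3,9) -> (-7.1,5.04) [heading=224, draw]
RT 30: heading 224 -> 194
FD 4.6: (-7.1,5.04) -> (-11.564,3.928) [heading=194, draw]
RT 180: heading 194 -> 14
FD 3.9: (-11.564,3.928) -> (-7.779,4.871) [heading=14, draw]
FD 7.8: (-7.779,4.871) -> (-0.211,6.758) [heading=14, draw]
FD 10: (-0.211,6.758) -> (9.492,9.177) [heading=14, draw]
LT 120: heading 14 -> 134
FD 11.4: (9.492,9.177) -> (1.573,17.378) [heading=134, draw]
FD 14.4: (1.573,17.378) -> (-8.43,27.736) [heading=134, draw]
FD 8.9: (-8.43,27.736) -> (-14.613,34.138) [heading=134, draw]
FD 3.6: (-14.613,34.138) -> (-17.114,36.728) [heading=134, draw]
Final: pos=(-17.114,36.728), heading=134, 9 segment(s) drawn
Segments drawn: 9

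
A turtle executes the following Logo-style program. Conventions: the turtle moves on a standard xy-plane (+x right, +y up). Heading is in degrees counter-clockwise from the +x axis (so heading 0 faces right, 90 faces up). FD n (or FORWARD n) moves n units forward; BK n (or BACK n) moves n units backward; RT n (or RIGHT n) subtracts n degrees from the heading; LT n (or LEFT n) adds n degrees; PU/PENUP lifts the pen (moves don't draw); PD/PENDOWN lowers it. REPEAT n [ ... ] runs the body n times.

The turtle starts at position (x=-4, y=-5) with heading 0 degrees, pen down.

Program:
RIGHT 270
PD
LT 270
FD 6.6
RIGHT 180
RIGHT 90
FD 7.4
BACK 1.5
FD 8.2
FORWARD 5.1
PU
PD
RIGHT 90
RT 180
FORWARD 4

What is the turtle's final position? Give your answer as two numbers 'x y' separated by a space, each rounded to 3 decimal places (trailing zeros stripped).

Executing turtle program step by step:
Start: pos=(-4,-5), heading=0, pen down
RT 270: heading 0 -> 90
PD: pen down
LT 270: heading 90 -> 0
FD 6.6: (-4,-5) -> (2.6,-5) [heading=0, draw]
RT 180: heading 0 -> 180
RT 90: heading 180 -> 90
FD 7.4: (2.6,-5) -> (2.6,2.4) [heading=90, draw]
BK 1.5: (2.6,2.4) -> (2.6,0.9) [heading=90, draw]
FD 8.2: (2.6,0.9) -> (2.6,9.1) [heading=90, draw]
FD 5.1: (2.6,9.1) -> (2.6,14.2) [heading=90, draw]
PU: pen up
PD: pen down
RT 90: heading 90 -> 0
RT 180: heading 0 -> 180
FD 4: (2.6,14.2) -> (-1.4,14.2) [heading=180, draw]
Final: pos=(-1.4,14.2), heading=180, 6 segment(s) drawn

Answer: -1.4 14.2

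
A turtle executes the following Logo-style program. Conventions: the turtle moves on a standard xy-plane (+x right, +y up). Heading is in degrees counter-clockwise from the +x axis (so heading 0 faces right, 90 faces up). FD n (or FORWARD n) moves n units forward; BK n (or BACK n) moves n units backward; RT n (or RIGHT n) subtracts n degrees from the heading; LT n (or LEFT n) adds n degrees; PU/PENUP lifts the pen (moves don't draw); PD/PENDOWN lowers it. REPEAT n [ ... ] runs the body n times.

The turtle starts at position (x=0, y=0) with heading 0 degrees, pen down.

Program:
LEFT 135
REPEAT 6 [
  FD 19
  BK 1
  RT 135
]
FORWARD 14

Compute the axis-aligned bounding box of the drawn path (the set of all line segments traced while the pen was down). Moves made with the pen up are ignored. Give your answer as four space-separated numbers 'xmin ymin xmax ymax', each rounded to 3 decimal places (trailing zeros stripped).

Executing turtle program step by step:
Start: pos=(0,0), heading=0, pen down
LT 135: heading 0 -> 135
REPEAT 6 [
  -- iteration 1/6 --
  FD 19: (0,0) -> (-13.435,13.435) [heading=135, draw]
  BK 1: (-13.435,13.435) -> (-12.728,12.728) [heading=135, draw]
  RT 135: heading 135 -> 0
  -- iteration 2/6 --
  FD 19: (-12.728,12.728) -> (6.272,12.728) [heading=0, draw]
  BK 1: (6.272,12.728) -> (5.272,12.728) [heading=0, draw]
  RT 135: heading 0 -> 225
  -- iteration 3/6 --
  FD 19: (5.272,12.728) -> (-8.163,-0.707) [heading=225, draw]
  BK 1: (-8.163,-0.707) -> (-7.456,0) [heading=225, draw]
  RT 135: heading 225 -> 90
  -- iteration 4/6 --
  FD 19: (-7.456,0) -> (-7.456,19) [heading=90, draw]
  BK 1: (-7.456,19) -> (-7.456,18) [heading=90, draw]
  RT 135: heading 90 -> 315
  -- iteration 5/6 --
  FD 19: (-7.456,18) -> (5.979,4.565) [heading=315, draw]
  BK 1: (5.979,4.565) -> (5.272,5.272) [heading=315, draw]
  RT 135: heading 315 -> 180
  -- iteration 6/6 --
  FD 19: (5.272,5.272) -> (-13.728,5.272) [heading=180, draw]
  BK 1: (-13.728,5.272) -> (-12.728,5.272) [heading=180, draw]
  RT 135: heading 180 -> 45
]
FD 14: (-12.728,5.272) -> (-2.828,15.172) [heading=45, draw]
Final: pos=(-2.828,15.172), heading=45, 13 segment(s) drawn

Segment endpoints: x in {-13.728, -13.435, -12.728, -12.728, -8.163, -7.456, -7.456, -2.828, 0, 5.272, 5.272, 5.979, 6.272}, y in {-0.707, 0, 0, 4.565, 5.272, 5.272, 12.728, 13.435, 15.172, 18, 19}
xmin=-13.728, ymin=-0.707, xmax=6.272, ymax=19

Answer: -13.728 -0.707 6.272 19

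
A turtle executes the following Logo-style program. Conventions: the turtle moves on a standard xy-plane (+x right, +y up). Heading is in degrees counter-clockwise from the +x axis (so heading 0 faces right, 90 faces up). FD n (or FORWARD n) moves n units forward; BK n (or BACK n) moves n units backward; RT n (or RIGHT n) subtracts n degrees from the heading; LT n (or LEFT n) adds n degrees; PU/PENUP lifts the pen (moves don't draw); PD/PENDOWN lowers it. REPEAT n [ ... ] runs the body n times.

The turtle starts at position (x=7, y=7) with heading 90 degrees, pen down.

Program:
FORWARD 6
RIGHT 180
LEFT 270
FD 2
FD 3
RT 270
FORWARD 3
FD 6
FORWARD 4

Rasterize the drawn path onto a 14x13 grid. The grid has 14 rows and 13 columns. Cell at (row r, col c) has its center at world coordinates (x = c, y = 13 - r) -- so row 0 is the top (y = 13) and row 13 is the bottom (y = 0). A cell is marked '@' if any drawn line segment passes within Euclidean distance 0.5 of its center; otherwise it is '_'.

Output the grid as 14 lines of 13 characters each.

Answer: __@@@@@@_____
__@____@_____
__@____@_____
__@____@_____
__@____@_____
__@____@_____
__@____@_____
__@__________
__@__________
__@__________
__@__________
__@__________
__@__________
__@__________

Derivation:
Segment 0: (7,7) -> (7,13)
Segment 1: (7,13) -> (5,13)
Segment 2: (5,13) -> (2,13)
Segment 3: (2,13) -> (2,10)
Segment 4: (2,10) -> (2,4)
Segment 5: (2,4) -> (2,0)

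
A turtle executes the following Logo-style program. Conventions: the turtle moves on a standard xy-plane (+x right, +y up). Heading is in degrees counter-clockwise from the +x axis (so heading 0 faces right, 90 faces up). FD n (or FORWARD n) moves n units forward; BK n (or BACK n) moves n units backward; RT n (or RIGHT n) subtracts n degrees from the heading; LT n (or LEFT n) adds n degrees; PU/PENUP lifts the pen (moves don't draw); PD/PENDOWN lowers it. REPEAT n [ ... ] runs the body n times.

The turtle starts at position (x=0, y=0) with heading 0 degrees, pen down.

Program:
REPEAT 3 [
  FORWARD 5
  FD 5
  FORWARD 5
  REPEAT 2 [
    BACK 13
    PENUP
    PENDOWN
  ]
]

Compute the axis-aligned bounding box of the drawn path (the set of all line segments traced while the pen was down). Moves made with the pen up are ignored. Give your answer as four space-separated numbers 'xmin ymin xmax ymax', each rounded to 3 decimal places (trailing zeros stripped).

Answer: -33 0 15 0

Derivation:
Executing turtle program step by step:
Start: pos=(0,0), heading=0, pen down
REPEAT 3 [
  -- iteration 1/3 --
  FD 5: (0,0) -> (5,0) [heading=0, draw]
  FD 5: (5,0) -> (10,0) [heading=0, draw]
  FD 5: (10,0) -> (15,0) [heading=0, draw]
  REPEAT 2 [
    -- iteration 1/2 --
    BK 13: (15,0) -> (2,0) [heading=0, draw]
    PU: pen up
    PD: pen down
    -- iteration 2/2 --
    BK 13: (2,0) -> (-11,0) [heading=0, draw]
    PU: pen up
    PD: pen down
  ]
  -- iteration 2/3 --
  FD 5: (-11,0) -> (-6,0) [heading=0, draw]
  FD 5: (-6,0) -> (-1,0) [heading=0, draw]
  FD 5: (-1,0) -> (4,0) [heading=0, draw]
  REPEAT 2 [
    -- iteration 1/2 --
    BK 13: (4,0) -> (-9,0) [heading=0, draw]
    PU: pen up
    PD: pen down
    -- iteration 2/2 --
    BK 13: (-9,0) -> (-22,0) [heading=0, draw]
    PU: pen up
    PD: pen down
  ]
  -- iteration 3/3 --
  FD 5: (-22,0) -> (-17,0) [heading=0, draw]
  FD 5: (-17,0) -> (-12,0) [heading=0, draw]
  FD 5: (-12,0) -> (-7,0) [heading=0, draw]
  REPEAT 2 [
    -- iteration 1/2 --
    BK 13: (-7,0) -> (-20,0) [heading=0, draw]
    PU: pen up
    PD: pen down
    -- iteration 2/2 --
    BK 13: (-20,0) -> (-33,0) [heading=0, draw]
    PU: pen up
    PD: pen down
  ]
]
Final: pos=(-33,0), heading=0, 15 segment(s) drawn

Segment endpoints: x in {-33, -22, -20, -17, -12, -11, -9, -7, -6, -1, 0, 2, 4, 5, 10, 15}, y in {0}
xmin=-33, ymin=0, xmax=15, ymax=0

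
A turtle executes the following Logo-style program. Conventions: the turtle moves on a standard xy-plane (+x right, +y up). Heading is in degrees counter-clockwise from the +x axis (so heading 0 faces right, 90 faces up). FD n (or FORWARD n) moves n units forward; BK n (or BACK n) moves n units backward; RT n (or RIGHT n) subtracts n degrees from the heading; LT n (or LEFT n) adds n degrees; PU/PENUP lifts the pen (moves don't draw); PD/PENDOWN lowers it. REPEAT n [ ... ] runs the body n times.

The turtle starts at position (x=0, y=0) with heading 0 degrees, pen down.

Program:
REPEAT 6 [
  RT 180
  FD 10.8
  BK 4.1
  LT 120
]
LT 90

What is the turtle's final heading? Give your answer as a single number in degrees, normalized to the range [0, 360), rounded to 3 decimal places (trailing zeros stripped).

Executing turtle program step by step:
Start: pos=(0,0), heading=0, pen down
REPEAT 6 [
  -- iteration 1/6 --
  RT 180: heading 0 -> 180
  FD 10.8: (0,0) -> (-10.8,0) [heading=180, draw]
  BK 4.1: (-10.8,0) -> (-6.7,0) [heading=180, draw]
  LT 120: heading 180 -> 300
  -- iteration 2/6 --
  RT 180: heading 300 -> 120
  FD 10.8: (-6.7,0) -> (-12.1,9.353) [heading=120, draw]
  BK 4.1: (-12.1,9.353) -> (-10.05,5.802) [heading=120, draw]
  LT 120: heading 120 -> 240
  -- iteration 3/6 --
  RT 180: heading 240 -> 60
  FD 10.8: (-10.05,5.802) -> (-4.65,15.155) [heading=60, draw]
  BK 4.1: (-4.65,15.155) -> (-6.7,11.605) [heading=60, draw]
  LT 120: heading 60 -> 180
  -- iteration 4/6 --
  RT 180: heading 180 -> 0
  FD 10.8: (-6.7,11.605) -> (4.1,11.605) [heading=0, draw]
  BK 4.1: (4.1,11.605) -> (0,11.605) [heading=0, draw]
  LT 120: heading 0 -> 120
  -- iteration 5/6 --
  RT 180: heading 120 -> 300
  FD 10.8: (0,11.605) -> (5.4,2.252) [heading=300, draw]
  BK 4.1: (5.4,2.252) -> (3.35,5.802) [heading=300, draw]
  LT 120: heading 300 -> 60
  -- iteration 6/6 --
  RT 180: heading 60 -> 240
  FD 10.8: (3.35,5.802) -> (-2.05,-3.551) [heading=240, draw]
  BK 4.1: (-2.05,-3.551) -> (0,0) [heading=240, draw]
  LT 120: heading 240 -> 0
]
LT 90: heading 0 -> 90
Final: pos=(0,0), heading=90, 12 segment(s) drawn

Answer: 90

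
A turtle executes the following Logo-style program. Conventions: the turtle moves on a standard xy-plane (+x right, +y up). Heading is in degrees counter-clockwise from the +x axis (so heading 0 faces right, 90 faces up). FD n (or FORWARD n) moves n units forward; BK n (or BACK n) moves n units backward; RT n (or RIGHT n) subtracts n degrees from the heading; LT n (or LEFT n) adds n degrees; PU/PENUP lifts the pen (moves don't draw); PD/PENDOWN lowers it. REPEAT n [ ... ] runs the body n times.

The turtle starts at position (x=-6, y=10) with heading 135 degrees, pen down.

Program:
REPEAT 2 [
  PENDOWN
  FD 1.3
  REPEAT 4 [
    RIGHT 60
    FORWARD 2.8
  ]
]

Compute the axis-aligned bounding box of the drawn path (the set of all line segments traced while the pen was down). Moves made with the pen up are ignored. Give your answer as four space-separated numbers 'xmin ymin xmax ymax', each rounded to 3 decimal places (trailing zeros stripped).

Answer: -7.256 7.684 -1.51 14.349

Derivation:
Executing turtle program step by step:
Start: pos=(-6,10), heading=135, pen down
REPEAT 2 [
  -- iteration 1/2 --
  PD: pen down
  FD 1.3: (-6,10) -> (-6.919,10.919) [heading=135, draw]
  REPEAT 4 [
    -- iteration 1/4 --
    RT 60: heading 135 -> 75
    FD 2.8: (-6.919,10.919) -> (-6.195,13.624) [heading=75, draw]
    -- iteration 2/4 --
    RT 60: heading 75 -> 15
    FD 2.8: (-6.195,13.624) -> (-3.49,14.349) [heading=15, draw]
    -- iteration 3/4 --
    RT 60: heading 15 -> 315
    FD 2.8: (-3.49,14.349) -> (-1.51,12.369) [heading=315, draw]
    -- iteration 4/4 --
    RT 60: heading 315 -> 255
    FD 2.8: (-1.51,12.369) -> (-2.235,9.664) [heading=255, draw]
  ]
  -- iteration 2/2 --
  PD: pen down
  FD 1.3: (-2.235,9.664) -> (-2.571,8.408) [heading=255, draw]
  REPEAT 4 [
    -- iteration 1/4 --
    RT 60: heading 255 -> 195
    FD 2.8: (-2.571,8.408) -> (-5.276,7.684) [heading=195, draw]
    -- iteration 2/4 --
    RT 60: heading 195 -> 135
    FD 2.8: (-5.276,7.684) -> (-7.256,9.664) [heading=135, draw]
    -- iteration 3/4 --
    RT 60: heading 135 -> 75
    FD 2.8: (-7.256,9.664) -> (-6.531,12.368) [heading=75, draw]
    -- iteration 4/4 --
    RT 60: heading 75 -> 15
    FD 2.8: (-6.531,12.368) -> (-3.826,13.093) [heading=15, draw]
  ]
]
Final: pos=(-3.826,13.093), heading=15, 10 segment(s) drawn

Segment endpoints: x in {-7.256, -6.919, -6.531, -6.195, -6, -5.276, -3.826, -3.49, -2.571, -2.235, -1.51}, y in {7.684, 8.408, 9.664, 9.664, 10, 10.919, 12.368, 12.369, 13.093, 13.624, 14.349}
xmin=-7.256, ymin=7.684, xmax=-1.51, ymax=14.349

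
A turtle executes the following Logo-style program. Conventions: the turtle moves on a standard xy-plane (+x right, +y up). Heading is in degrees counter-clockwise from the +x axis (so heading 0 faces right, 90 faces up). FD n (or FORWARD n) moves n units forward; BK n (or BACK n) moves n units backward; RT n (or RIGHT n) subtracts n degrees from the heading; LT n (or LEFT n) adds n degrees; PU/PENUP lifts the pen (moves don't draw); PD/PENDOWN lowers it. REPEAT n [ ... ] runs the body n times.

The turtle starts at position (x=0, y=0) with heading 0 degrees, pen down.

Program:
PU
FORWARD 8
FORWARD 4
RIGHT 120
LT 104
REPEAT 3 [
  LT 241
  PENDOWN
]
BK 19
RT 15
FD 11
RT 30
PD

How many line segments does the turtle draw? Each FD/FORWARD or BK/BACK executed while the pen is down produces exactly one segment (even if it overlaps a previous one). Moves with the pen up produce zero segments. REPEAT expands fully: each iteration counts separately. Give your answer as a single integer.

Answer: 2

Derivation:
Executing turtle program step by step:
Start: pos=(0,0), heading=0, pen down
PU: pen up
FD 8: (0,0) -> (8,0) [heading=0, move]
FD 4: (8,0) -> (12,0) [heading=0, move]
RT 120: heading 0 -> 240
LT 104: heading 240 -> 344
REPEAT 3 [
  -- iteration 1/3 --
  LT 241: heading 344 -> 225
  PD: pen down
  -- iteration 2/3 --
  LT 241: heading 225 -> 106
  PD: pen down
  -- iteration 3/3 --
  LT 241: heading 106 -> 347
  PD: pen down
]
BK 19: (12,0) -> (-6.513,4.274) [heading=347, draw]
RT 15: heading 347 -> 332
FD 11: (-6.513,4.274) -> (3.199,-0.89) [heading=332, draw]
RT 30: heading 332 -> 302
PD: pen down
Final: pos=(3.199,-0.89), heading=302, 2 segment(s) drawn
Segments drawn: 2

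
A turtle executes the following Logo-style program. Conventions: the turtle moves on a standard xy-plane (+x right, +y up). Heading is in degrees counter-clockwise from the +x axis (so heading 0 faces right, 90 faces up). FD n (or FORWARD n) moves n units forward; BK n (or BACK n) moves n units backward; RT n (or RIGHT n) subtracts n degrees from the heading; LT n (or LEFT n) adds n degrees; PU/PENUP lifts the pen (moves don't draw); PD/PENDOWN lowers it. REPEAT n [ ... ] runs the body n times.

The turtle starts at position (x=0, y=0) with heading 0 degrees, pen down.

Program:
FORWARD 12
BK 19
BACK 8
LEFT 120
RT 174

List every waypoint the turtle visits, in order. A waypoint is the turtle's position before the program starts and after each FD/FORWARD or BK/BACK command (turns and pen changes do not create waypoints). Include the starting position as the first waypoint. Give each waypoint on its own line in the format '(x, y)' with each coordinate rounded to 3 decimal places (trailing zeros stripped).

Executing turtle program step by step:
Start: pos=(0,0), heading=0, pen down
FD 12: (0,0) -> (12,0) [heading=0, draw]
BK 19: (12,0) -> (-7,0) [heading=0, draw]
BK 8: (-7,0) -> (-15,0) [heading=0, draw]
LT 120: heading 0 -> 120
RT 174: heading 120 -> 306
Final: pos=(-15,0), heading=306, 3 segment(s) drawn
Waypoints (4 total):
(0, 0)
(12, 0)
(-7, 0)
(-15, 0)

Answer: (0, 0)
(12, 0)
(-7, 0)
(-15, 0)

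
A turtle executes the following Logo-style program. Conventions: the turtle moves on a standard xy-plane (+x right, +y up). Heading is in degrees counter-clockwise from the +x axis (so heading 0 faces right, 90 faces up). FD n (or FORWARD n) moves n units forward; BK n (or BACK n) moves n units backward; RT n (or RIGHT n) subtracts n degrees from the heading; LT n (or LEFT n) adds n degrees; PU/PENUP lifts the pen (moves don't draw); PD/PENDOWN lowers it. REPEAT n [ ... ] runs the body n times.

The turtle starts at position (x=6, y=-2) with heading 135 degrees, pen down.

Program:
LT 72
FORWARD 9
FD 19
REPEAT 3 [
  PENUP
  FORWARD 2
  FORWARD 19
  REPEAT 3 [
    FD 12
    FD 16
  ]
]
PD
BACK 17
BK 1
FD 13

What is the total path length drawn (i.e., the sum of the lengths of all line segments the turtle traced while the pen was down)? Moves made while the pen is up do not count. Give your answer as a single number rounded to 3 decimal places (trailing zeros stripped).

Executing turtle program step by step:
Start: pos=(6,-2), heading=135, pen down
LT 72: heading 135 -> 207
FD 9: (6,-2) -> (-2.019,-6.086) [heading=207, draw]
FD 19: (-2.019,-6.086) -> (-18.948,-14.712) [heading=207, draw]
REPEAT 3 [
  -- iteration 1/3 --
  PU: pen up
  FD 2: (-18.948,-14.712) -> (-20.73,-15.62) [heading=207, move]
  FD 19: (-20.73,-15.62) -> (-37.659,-24.246) [heading=207, move]
  REPEAT 3 [
    -- iteration 1/3 --
    FD 12: (-37.659,-24.246) -> (-48.351,-29.693) [heading=207, move]
    FD 16: (-48.351,-29.693) -> (-62.608,-36.957) [heading=207, move]
    -- iteration 2/3 --
    FD 12: (-62.608,-36.957) -> (-73.3,-42.405) [heading=207, move]
    FD 16: (-73.3,-42.405) -> (-87.556,-49.669) [heading=207, move]
    -- iteration 3/3 --
    FD 12: (-87.556,-49.669) -> (-98.248,-55.117) [heading=207, move]
    FD 16: (-98.248,-55.117) -> (-112.504,-62.381) [heading=207, move]
  ]
  -- iteration 2/3 --
  PU: pen up
  FD 2: (-112.504,-62.381) -> (-114.286,-63.289) [heading=207, move]
  FD 19: (-114.286,-63.289) -> (-131.215,-71.915) [heading=207, move]
  REPEAT 3 [
    -- iteration 1/3 --
    FD 12: (-131.215,-71.915) -> (-141.907,-77.362) [heading=207, move]
    FD 16: (-141.907,-77.362) -> (-156.163,-84.626) [heading=207, move]
    -- iteration 2/3 --
    FD 12: (-156.163,-84.626) -> (-166.855,-90.074) [heading=207, move]
    FD 16: (-166.855,-90.074) -> (-181.111,-97.338) [heading=207, move]
    -- iteration 3/3 --
    FD 12: (-181.111,-97.338) -> (-191.803,-102.786) [heading=207, move]
    FD 16: (-191.803,-102.786) -> (-206.06,-110.05) [heading=207, move]
  ]
  -- iteration 3/3 --
  PU: pen up
  FD 2: (-206.06,-110.05) -> (-207.842,-110.958) [heading=207, move]
  FD 19: (-207.842,-110.958) -> (-224.771,-119.584) [heading=207, move]
  REPEAT 3 [
    -- iteration 1/3 --
    FD 12: (-224.771,-119.584) -> (-235.463,-125.031) [heading=207, move]
    FD 16: (-235.463,-125.031) -> (-249.719,-132.295) [heading=207, move]
    -- iteration 2/3 --
    FD 12: (-249.719,-132.295) -> (-260.411,-137.743) [heading=207, move]
    FD 16: (-260.411,-137.743) -> (-274.667,-145.007) [heading=207, move]
    -- iteration 3/3 --
    FD 12: (-274.667,-145.007) -> (-285.359,-150.455) [heading=207, move]
    FD 16: (-285.359,-150.455) -> (-299.615,-157.719) [heading=207, move]
  ]
]
PD: pen down
BK 17: (-299.615,-157.719) -> (-284.468,-150.001) [heading=207, draw]
BK 1: (-284.468,-150.001) -> (-283.577,-149.547) [heading=207, draw]
FD 13: (-283.577,-149.547) -> (-295.16,-155.449) [heading=207, draw]
Final: pos=(-295.16,-155.449), heading=207, 5 segment(s) drawn

Segment lengths:
  seg 1: (6,-2) -> (-2.019,-6.086), length = 9
  seg 2: (-2.019,-6.086) -> (-18.948,-14.712), length = 19
  seg 3: (-299.615,-157.719) -> (-284.468,-150.001), length = 17
  seg 4: (-284.468,-150.001) -> (-283.577,-149.547), length = 1
  seg 5: (-283.577,-149.547) -> (-295.16,-155.449), length = 13
Total = 59

Answer: 59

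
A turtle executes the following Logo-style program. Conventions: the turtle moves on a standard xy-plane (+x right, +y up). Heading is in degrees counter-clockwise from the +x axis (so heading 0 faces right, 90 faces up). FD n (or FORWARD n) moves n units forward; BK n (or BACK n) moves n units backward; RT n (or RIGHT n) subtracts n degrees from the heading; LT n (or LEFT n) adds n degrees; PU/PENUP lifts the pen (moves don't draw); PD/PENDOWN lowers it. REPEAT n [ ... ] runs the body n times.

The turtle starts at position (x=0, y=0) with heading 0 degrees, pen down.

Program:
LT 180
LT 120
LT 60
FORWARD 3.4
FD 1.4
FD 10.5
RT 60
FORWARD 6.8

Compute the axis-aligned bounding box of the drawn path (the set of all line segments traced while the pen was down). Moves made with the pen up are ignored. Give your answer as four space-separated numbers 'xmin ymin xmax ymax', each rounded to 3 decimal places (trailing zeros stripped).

Answer: 0 -5.889 18.7 0

Derivation:
Executing turtle program step by step:
Start: pos=(0,0), heading=0, pen down
LT 180: heading 0 -> 180
LT 120: heading 180 -> 300
LT 60: heading 300 -> 0
FD 3.4: (0,0) -> (3.4,0) [heading=0, draw]
FD 1.4: (3.4,0) -> (4.8,0) [heading=0, draw]
FD 10.5: (4.8,0) -> (15.3,0) [heading=0, draw]
RT 60: heading 0 -> 300
FD 6.8: (15.3,0) -> (18.7,-5.889) [heading=300, draw]
Final: pos=(18.7,-5.889), heading=300, 4 segment(s) drawn

Segment endpoints: x in {0, 3.4, 4.8, 15.3, 18.7}, y in {-5.889, 0, 0, 0, 0}
xmin=0, ymin=-5.889, xmax=18.7, ymax=0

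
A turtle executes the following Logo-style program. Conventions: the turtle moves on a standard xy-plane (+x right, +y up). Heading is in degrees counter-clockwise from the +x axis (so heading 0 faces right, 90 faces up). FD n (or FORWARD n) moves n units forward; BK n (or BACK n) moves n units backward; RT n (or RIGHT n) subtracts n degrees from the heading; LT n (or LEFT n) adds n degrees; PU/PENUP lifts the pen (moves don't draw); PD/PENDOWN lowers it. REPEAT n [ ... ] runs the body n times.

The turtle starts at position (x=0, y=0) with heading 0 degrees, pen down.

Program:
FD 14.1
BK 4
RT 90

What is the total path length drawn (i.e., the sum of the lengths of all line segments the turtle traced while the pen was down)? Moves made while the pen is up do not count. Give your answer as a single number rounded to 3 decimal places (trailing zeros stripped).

Answer: 18.1

Derivation:
Executing turtle program step by step:
Start: pos=(0,0), heading=0, pen down
FD 14.1: (0,0) -> (14.1,0) [heading=0, draw]
BK 4: (14.1,0) -> (10.1,0) [heading=0, draw]
RT 90: heading 0 -> 270
Final: pos=(10.1,0), heading=270, 2 segment(s) drawn

Segment lengths:
  seg 1: (0,0) -> (14.1,0), length = 14.1
  seg 2: (14.1,0) -> (10.1,0), length = 4
Total = 18.1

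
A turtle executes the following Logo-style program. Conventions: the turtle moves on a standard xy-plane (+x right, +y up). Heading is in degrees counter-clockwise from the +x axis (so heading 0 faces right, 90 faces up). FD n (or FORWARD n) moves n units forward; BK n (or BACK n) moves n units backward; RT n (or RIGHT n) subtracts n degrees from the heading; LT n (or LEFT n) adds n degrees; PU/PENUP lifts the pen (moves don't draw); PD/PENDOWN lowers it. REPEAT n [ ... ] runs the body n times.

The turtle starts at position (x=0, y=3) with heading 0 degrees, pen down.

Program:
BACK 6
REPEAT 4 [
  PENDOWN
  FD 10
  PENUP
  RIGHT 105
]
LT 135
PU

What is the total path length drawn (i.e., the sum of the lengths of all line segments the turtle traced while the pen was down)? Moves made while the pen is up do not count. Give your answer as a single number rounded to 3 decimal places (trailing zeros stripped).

Answer: 46

Derivation:
Executing turtle program step by step:
Start: pos=(0,3), heading=0, pen down
BK 6: (0,3) -> (-6,3) [heading=0, draw]
REPEAT 4 [
  -- iteration 1/4 --
  PD: pen down
  FD 10: (-6,3) -> (4,3) [heading=0, draw]
  PU: pen up
  RT 105: heading 0 -> 255
  -- iteration 2/4 --
  PD: pen down
  FD 10: (4,3) -> (1.412,-6.659) [heading=255, draw]
  PU: pen up
  RT 105: heading 255 -> 150
  -- iteration 3/4 --
  PD: pen down
  FD 10: (1.412,-6.659) -> (-7.248,-1.659) [heading=150, draw]
  PU: pen up
  RT 105: heading 150 -> 45
  -- iteration 4/4 --
  PD: pen down
  FD 10: (-7.248,-1.659) -> (-0.177,5.412) [heading=45, draw]
  PU: pen up
  RT 105: heading 45 -> 300
]
LT 135: heading 300 -> 75
PU: pen up
Final: pos=(-0.177,5.412), heading=75, 5 segment(s) drawn

Segment lengths:
  seg 1: (0,3) -> (-6,3), length = 6
  seg 2: (-6,3) -> (4,3), length = 10
  seg 3: (4,3) -> (1.412,-6.659), length = 10
  seg 4: (1.412,-6.659) -> (-7.248,-1.659), length = 10
  seg 5: (-7.248,-1.659) -> (-0.177,5.412), length = 10
Total = 46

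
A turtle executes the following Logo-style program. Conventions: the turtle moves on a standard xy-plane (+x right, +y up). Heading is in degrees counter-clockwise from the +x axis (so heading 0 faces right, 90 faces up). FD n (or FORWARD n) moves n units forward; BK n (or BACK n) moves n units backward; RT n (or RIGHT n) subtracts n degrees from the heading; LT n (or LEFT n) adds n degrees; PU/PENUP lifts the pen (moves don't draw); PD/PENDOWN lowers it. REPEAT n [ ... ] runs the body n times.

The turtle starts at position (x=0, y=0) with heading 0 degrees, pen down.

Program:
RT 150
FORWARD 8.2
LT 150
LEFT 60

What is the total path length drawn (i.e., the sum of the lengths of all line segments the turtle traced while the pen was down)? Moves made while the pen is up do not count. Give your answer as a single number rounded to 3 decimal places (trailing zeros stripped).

Answer: 8.2

Derivation:
Executing turtle program step by step:
Start: pos=(0,0), heading=0, pen down
RT 150: heading 0 -> 210
FD 8.2: (0,0) -> (-7.101,-4.1) [heading=210, draw]
LT 150: heading 210 -> 0
LT 60: heading 0 -> 60
Final: pos=(-7.101,-4.1), heading=60, 1 segment(s) drawn

Segment lengths:
  seg 1: (0,0) -> (-7.101,-4.1), length = 8.2
Total = 8.2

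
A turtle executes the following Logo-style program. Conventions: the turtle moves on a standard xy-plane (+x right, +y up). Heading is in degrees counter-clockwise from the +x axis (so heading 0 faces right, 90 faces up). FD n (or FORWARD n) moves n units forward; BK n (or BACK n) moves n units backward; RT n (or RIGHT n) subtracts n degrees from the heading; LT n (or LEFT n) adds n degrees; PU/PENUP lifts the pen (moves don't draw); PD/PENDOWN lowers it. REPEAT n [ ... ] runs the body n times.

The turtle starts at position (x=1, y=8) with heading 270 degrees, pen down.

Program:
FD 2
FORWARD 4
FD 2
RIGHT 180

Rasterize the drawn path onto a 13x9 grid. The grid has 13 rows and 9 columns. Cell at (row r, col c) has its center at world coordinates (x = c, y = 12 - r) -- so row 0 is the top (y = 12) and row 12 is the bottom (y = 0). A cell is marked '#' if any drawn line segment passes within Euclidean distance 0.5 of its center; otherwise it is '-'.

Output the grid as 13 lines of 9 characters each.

Answer: ---------
---------
---------
---------
-#-------
-#-------
-#-------
-#-------
-#-------
-#-------
-#-------
-#-------
-#-------

Derivation:
Segment 0: (1,8) -> (1,6)
Segment 1: (1,6) -> (1,2)
Segment 2: (1,2) -> (1,0)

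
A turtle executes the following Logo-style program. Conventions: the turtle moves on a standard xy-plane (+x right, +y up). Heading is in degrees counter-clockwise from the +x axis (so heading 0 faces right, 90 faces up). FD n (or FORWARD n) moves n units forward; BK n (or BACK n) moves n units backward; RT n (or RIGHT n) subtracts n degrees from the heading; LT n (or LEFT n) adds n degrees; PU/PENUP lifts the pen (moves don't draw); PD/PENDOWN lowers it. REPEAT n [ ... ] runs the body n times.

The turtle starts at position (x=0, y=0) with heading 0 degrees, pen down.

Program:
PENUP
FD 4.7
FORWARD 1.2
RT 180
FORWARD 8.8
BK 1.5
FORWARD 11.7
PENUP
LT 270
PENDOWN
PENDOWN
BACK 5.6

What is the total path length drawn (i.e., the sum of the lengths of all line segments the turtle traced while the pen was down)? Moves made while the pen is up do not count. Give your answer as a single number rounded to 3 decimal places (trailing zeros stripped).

Answer: 5.6

Derivation:
Executing turtle program step by step:
Start: pos=(0,0), heading=0, pen down
PU: pen up
FD 4.7: (0,0) -> (4.7,0) [heading=0, move]
FD 1.2: (4.7,0) -> (5.9,0) [heading=0, move]
RT 180: heading 0 -> 180
FD 8.8: (5.9,0) -> (-2.9,0) [heading=180, move]
BK 1.5: (-2.9,0) -> (-1.4,0) [heading=180, move]
FD 11.7: (-1.4,0) -> (-13.1,0) [heading=180, move]
PU: pen up
LT 270: heading 180 -> 90
PD: pen down
PD: pen down
BK 5.6: (-13.1,0) -> (-13.1,-5.6) [heading=90, draw]
Final: pos=(-13.1,-5.6), heading=90, 1 segment(s) drawn

Segment lengths:
  seg 1: (-13.1,0) -> (-13.1,-5.6), length = 5.6
Total = 5.6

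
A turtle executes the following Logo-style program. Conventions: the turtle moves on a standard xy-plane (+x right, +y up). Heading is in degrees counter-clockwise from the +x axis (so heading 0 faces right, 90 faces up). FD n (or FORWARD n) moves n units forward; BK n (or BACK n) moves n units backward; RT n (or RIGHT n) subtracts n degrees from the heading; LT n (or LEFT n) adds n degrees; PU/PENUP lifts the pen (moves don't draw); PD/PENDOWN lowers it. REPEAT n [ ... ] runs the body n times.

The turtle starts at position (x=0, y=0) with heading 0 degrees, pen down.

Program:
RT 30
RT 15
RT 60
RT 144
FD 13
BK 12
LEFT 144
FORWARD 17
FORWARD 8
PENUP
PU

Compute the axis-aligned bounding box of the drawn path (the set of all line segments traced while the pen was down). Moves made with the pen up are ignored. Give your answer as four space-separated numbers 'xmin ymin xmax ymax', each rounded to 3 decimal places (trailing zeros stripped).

Answer: -6.829 -23.215 0 12.137

Derivation:
Executing turtle program step by step:
Start: pos=(0,0), heading=0, pen down
RT 30: heading 0 -> 330
RT 15: heading 330 -> 315
RT 60: heading 315 -> 255
RT 144: heading 255 -> 111
FD 13: (0,0) -> (-4.659,12.137) [heading=111, draw]
BK 12: (-4.659,12.137) -> (-0.358,0.934) [heading=111, draw]
LT 144: heading 111 -> 255
FD 17: (-0.358,0.934) -> (-4.758,-15.487) [heading=255, draw]
FD 8: (-4.758,-15.487) -> (-6.829,-23.215) [heading=255, draw]
PU: pen up
PU: pen up
Final: pos=(-6.829,-23.215), heading=255, 4 segment(s) drawn

Segment endpoints: x in {-6.829, -4.758, -4.659, -0.358, 0}, y in {-23.215, -15.487, 0, 0.934, 12.137}
xmin=-6.829, ymin=-23.215, xmax=0, ymax=12.137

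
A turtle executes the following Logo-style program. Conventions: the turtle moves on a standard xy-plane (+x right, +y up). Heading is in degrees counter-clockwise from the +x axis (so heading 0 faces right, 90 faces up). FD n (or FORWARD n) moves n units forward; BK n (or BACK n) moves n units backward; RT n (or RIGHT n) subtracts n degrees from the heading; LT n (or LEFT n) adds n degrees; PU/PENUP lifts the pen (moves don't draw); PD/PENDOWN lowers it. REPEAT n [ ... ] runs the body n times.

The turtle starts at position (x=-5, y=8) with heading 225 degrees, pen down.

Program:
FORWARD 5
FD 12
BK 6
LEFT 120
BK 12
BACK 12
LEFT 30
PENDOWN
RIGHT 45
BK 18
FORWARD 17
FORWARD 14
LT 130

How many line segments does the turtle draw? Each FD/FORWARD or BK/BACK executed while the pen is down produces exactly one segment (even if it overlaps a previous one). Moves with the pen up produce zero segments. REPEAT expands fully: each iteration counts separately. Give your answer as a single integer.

Executing turtle program step by step:
Start: pos=(-5,8), heading=225, pen down
FD 5: (-5,8) -> (-8.536,4.464) [heading=225, draw]
FD 12: (-8.536,4.464) -> (-17.021,-4.021) [heading=225, draw]
BK 6: (-17.021,-4.021) -> (-12.778,0.222) [heading=225, draw]
LT 120: heading 225 -> 345
BK 12: (-12.778,0.222) -> (-24.369,3.328) [heading=345, draw]
BK 12: (-24.369,3.328) -> (-35.96,6.433) [heading=345, draw]
LT 30: heading 345 -> 15
PD: pen down
RT 45: heading 15 -> 330
BK 18: (-35.96,6.433) -> (-51.549,15.433) [heading=330, draw]
FD 17: (-51.549,15.433) -> (-36.826,6.933) [heading=330, draw]
FD 14: (-36.826,6.933) -> (-24.702,-0.067) [heading=330, draw]
LT 130: heading 330 -> 100
Final: pos=(-24.702,-0.067), heading=100, 8 segment(s) drawn
Segments drawn: 8

Answer: 8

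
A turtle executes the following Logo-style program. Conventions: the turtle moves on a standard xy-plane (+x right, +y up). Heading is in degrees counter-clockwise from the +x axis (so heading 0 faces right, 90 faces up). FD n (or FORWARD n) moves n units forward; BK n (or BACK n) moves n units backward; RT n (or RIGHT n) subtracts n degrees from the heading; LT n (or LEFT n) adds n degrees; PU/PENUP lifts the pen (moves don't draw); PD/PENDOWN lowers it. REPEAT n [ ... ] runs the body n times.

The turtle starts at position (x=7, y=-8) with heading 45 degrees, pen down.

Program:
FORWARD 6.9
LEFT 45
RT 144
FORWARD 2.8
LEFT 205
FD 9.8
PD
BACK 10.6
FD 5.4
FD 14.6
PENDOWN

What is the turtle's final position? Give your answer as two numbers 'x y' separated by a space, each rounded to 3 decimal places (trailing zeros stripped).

Answer: -3.268 3.922

Derivation:
Executing turtle program step by step:
Start: pos=(7,-8), heading=45, pen down
FD 6.9: (7,-8) -> (11.879,-3.121) [heading=45, draw]
LT 45: heading 45 -> 90
RT 144: heading 90 -> 306
FD 2.8: (11.879,-3.121) -> (13.525,-5.386) [heading=306, draw]
LT 205: heading 306 -> 151
FD 9.8: (13.525,-5.386) -> (4.954,-0.635) [heading=151, draw]
PD: pen down
BK 10.6: (4.954,-0.635) -> (14.225,-5.774) [heading=151, draw]
FD 5.4: (14.225,-5.774) -> (9.502,-3.156) [heading=151, draw]
FD 14.6: (9.502,-3.156) -> (-3.268,3.922) [heading=151, draw]
PD: pen down
Final: pos=(-3.268,3.922), heading=151, 6 segment(s) drawn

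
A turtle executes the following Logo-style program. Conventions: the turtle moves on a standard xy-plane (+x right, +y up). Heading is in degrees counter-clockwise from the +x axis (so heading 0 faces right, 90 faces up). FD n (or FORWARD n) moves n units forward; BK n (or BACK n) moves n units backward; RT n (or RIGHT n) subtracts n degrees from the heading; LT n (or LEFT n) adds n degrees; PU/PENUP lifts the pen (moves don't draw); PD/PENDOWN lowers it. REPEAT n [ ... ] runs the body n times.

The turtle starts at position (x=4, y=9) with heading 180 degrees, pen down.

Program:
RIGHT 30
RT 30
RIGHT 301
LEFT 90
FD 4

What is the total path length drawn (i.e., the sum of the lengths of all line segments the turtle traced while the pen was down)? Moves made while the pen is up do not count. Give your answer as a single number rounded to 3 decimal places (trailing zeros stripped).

Answer: 4

Derivation:
Executing turtle program step by step:
Start: pos=(4,9), heading=180, pen down
RT 30: heading 180 -> 150
RT 30: heading 150 -> 120
RT 301: heading 120 -> 179
LT 90: heading 179 -> 269
FD 4: (4,9) -> (3.93,5.001) [heading=269, draw]
Final: pos=(3.93,5.001), heading=269, 1 segment(s) drawn

Segment lengths:
  seg 1: (4,9) -> (3.93,5.001), length = 4
Total = 4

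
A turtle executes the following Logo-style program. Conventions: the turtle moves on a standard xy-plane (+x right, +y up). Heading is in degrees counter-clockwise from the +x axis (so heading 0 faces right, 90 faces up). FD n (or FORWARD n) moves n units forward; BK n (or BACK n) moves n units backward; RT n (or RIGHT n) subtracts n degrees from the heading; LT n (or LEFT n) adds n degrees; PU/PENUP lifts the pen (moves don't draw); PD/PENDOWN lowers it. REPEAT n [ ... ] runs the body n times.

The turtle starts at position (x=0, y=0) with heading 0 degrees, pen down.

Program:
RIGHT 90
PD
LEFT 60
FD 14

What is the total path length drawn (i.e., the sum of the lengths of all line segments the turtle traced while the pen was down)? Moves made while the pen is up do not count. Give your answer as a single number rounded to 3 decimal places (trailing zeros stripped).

Answer: 14

Derivation:
Executing turtle program step by step:
Start: pos=(0,0), heading=0, pen down
RT 90: heading 0 -> 270
PD: pen down
LT 60: heading 270 -> 330
FD 14: (0,0) -> (12.124,-7) [heading=330, draw]
Final: pos=(12.124,-7), heading=330, 1 segment(s) drawn

Segment lengths:
  seg 1: (0,0) -> (12.124,-7), length = 14
Total = 14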